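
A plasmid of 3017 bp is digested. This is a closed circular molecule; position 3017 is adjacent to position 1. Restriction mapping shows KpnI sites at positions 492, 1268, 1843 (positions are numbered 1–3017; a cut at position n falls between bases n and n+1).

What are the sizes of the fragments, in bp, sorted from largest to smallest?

Circular molecule, 3 cuts → 3 fragments:
  1268 − 492 = 776 bp
  1843 − 1268 = 575 bp
  wrap: 3017 − 1843 + 492 = 1666 bp
Sorted largest to smallest: 1666, 776, 575 bp.

1666, 776, 575 bp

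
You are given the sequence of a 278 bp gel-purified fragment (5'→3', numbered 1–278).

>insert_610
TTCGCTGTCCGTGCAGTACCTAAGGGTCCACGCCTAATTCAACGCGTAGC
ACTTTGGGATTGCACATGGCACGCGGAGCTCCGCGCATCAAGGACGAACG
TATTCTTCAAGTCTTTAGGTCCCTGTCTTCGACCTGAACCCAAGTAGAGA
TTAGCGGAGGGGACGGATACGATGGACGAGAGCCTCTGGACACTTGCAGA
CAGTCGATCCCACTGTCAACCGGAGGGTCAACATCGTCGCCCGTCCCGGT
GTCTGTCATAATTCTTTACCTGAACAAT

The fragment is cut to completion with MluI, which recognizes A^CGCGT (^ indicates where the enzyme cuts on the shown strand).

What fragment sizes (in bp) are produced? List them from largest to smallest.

236, 42 bp

The MluI site (ACGCGT) starts at position 42.
MluI cuts after the first base of each site, so after position 42.
Linear molecule, 1 cut → 2 fragments:
  1–42 → 42 bp
  43–278 → 236 bp
Sorted largest to smallest: 236, 42 bp.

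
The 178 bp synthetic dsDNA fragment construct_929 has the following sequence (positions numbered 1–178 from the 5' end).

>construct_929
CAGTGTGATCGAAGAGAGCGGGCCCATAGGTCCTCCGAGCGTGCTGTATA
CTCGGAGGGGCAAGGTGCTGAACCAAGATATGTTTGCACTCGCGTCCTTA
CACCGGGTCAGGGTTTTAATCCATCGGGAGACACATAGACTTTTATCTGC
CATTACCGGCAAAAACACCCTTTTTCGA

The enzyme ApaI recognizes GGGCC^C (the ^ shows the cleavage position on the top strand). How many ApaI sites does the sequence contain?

1

GGGCCC occurs starting at position 20.
ApaI cuts at 1 site.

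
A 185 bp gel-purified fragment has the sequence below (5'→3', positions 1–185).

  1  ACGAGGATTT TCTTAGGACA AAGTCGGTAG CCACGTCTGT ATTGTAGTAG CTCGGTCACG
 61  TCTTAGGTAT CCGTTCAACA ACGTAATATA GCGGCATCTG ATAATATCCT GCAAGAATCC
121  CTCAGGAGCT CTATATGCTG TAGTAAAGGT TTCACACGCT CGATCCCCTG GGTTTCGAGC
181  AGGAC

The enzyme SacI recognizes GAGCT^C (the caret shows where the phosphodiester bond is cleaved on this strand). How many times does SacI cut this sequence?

GAGCTC occurs starting at position 126.
SacI cuts at 1 site.

1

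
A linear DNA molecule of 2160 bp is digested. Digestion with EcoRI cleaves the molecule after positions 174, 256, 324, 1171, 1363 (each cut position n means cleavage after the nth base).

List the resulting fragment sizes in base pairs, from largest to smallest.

847, 797, 192, 174, 82, 68 bp

Linear molecule, 5 cuts → 6 fragments:
  174 − 0 = 174 bp
  256 − 174 = 82 bp
  324 − 256 = 68 bp
  1171 − 324 = 847 bp
  1363 − 1171 = 192 bp
  2160 − 1363 = 797 bp
Sorted largest to smallest: 847, 797, 192, 174, 82, 68 bp.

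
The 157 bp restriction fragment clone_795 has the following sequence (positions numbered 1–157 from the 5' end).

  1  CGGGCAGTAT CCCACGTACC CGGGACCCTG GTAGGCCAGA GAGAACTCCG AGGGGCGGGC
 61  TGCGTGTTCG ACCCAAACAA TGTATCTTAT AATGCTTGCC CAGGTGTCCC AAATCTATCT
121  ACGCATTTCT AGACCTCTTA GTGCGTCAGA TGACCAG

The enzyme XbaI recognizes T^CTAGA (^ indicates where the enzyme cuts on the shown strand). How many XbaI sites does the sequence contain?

1

TCTAGA occurs starting at position 128.
XbaI cuts at 1 site.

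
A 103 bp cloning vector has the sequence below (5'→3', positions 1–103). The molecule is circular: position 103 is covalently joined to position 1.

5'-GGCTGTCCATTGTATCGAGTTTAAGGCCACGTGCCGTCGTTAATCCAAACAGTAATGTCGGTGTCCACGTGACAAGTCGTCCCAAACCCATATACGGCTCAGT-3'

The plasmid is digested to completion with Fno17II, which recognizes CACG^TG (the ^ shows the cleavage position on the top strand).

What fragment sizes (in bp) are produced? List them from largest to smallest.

Fno17II sites (CACGTG) start at positions 28, 66.
Fno17II cuts after base 4 of each site, so after positions 31, 69.
Circular molecule, 2 cuts → 2 fragments:
  32–69 → 38 bp
  70–103 then 1–31 → 34 + 31 = 65 bp
Sorted largest to smallest: 65, 38 bp.

65, 38 bp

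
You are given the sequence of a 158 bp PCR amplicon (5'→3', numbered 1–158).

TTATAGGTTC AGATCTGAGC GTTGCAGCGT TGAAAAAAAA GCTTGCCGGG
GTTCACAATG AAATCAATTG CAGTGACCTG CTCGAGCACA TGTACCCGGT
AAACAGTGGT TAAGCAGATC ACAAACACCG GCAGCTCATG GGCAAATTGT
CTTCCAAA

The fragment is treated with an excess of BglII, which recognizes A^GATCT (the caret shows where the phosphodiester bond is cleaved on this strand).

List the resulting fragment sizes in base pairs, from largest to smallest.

The BglII site (AGATCT) starts at position 11.
BglII cuts after the first base of each site, so after position 11.
Linear molecule, 1 cut → 2 fragments:
  1–11 → 11 bp
  12–158 → 147 bp
Sorted largest to smallest: 147, 11 bp.

147, 11 bp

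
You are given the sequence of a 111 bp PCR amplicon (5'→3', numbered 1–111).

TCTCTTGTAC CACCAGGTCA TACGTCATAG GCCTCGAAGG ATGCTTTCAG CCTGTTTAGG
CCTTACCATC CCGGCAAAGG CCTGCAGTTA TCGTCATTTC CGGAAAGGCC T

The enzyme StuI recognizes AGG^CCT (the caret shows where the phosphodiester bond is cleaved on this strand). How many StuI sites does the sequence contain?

4

AGGCCT occurs starting at positions 29, 58, 78, 106.
StuI cuts at 4 sites.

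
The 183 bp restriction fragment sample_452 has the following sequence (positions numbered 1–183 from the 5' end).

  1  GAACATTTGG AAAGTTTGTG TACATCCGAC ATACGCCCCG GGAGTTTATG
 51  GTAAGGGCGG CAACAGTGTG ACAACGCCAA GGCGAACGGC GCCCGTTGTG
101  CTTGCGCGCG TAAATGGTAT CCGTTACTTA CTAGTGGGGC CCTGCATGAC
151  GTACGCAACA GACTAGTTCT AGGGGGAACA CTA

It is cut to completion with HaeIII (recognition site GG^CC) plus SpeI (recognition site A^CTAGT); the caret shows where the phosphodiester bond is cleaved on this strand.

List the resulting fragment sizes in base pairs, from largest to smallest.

130, 23, 21, 9 bp

The HaeIII site (GGCC) starts at position 138.
HaeIII cuts after base 2 of each site, so after position 139.
SpeI sites (ACTAGT) start at positions 130, 162.
SpeI cuts after the first base of each site, so after positions 130, 162.
Combined cut positions: 130, 139, 162.
Linear molecule, 3 cuts → 4 fragments:
  1–130 → 130 bp
  131–139 → 9 bp
  140–162 → 23 bp
  163–183 → 21 bp
Sorted largest to smallest: 130, 23, 21, 9 bp.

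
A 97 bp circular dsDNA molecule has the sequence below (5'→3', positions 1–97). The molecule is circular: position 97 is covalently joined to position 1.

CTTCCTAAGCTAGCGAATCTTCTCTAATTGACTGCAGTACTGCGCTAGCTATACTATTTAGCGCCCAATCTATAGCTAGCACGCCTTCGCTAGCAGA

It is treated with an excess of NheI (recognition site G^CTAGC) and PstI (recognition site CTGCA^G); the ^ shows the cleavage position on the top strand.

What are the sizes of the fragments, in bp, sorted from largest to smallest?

NheI sites (GCTAGC) start at positions 9, 44, 75, 89.
NheI cuts after the first base of each site, so after positions 9, 44, 75, 89.
The PstI site (CTGCAG) starts at position 32.
PstI cuts after base 5 of each site (before the last base), so after position 36.
Combined cut positions: 9, 36, 44, 75, 89.
Circular molecule, 5 cuts → 5 fragments:
  10–36 → 27 bp
  37–44 → 8 bp
  45–75 → 31 bp
  76–89 → 14 bp
  90–97 then 1–9 → 8 + 9 = 17 bp
Sorted largest to smallest: 31, 27, 17, 14, 8 bp.

31, 27, 17, 14, 8 bp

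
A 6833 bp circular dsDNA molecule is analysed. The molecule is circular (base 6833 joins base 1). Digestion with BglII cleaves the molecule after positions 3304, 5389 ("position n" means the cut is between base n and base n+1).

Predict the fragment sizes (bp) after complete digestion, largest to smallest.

Circular molecule, 2 cuts → 2 fragments:
  5389 − 3304 = 2085 bp
  wrap: 6833 − 5389 + 3304 = 4748 bp
Sorted largest to smallest: 4748, 2085 bp.

4748, 2085 bp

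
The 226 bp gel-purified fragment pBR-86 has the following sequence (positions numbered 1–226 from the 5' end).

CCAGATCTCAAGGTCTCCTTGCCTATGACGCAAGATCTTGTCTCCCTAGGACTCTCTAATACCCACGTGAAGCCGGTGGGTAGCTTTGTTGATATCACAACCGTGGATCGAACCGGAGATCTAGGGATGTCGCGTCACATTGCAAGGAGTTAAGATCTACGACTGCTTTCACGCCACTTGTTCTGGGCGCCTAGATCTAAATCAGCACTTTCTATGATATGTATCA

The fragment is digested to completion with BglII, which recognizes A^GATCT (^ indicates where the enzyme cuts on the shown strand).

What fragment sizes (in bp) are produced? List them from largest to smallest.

84, 40, 36, 33, 30, 3 bp

BglII sites (AGATCT) start at positions 3, 33, 117, 153, 193.
BglII cuts after the first base of each site, so after positions 3, 33, 117, 153, 193.
Linear molecule, 5 cuts → 6 fragments:
  1–3 → 3 bp
  4–33 → 30 bp
  34–117 → 84 bp
  118–153 → 36 bp
  154–193 → 40 bp
  194–226 → 33 bp
Sorted largest to smallest: 84, 40, 36, 33, 30, 3 bp.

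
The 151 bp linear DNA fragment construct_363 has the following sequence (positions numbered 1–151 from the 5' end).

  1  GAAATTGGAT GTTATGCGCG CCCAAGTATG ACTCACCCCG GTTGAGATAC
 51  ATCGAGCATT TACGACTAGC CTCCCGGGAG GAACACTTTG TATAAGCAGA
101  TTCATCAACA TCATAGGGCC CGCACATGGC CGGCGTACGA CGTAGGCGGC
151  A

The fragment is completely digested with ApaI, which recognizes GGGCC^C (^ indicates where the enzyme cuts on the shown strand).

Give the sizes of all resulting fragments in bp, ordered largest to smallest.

The ApaI site (GGGCCC) starts at position 116.
ApaI cuts after base 5 of each site (before the last base), so after position 120.
Linear molecule, 1 cut → 2 fragments:
  1–120 → 120 bp
  121–151 → 31 bp
Sorted largest to smallest: 120, 31 bp.

120, 31 bp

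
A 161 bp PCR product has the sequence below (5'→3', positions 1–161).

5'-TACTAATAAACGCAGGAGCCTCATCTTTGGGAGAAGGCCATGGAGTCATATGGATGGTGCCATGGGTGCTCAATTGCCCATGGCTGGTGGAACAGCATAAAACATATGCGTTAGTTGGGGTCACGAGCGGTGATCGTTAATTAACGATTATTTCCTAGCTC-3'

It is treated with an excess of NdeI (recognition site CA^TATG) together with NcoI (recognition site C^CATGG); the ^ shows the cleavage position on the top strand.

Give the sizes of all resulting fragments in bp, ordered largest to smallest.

57, 38, 26, 18, 12, 10 bp

NdeI sites (CATATG) start at positions 47, 103.
NdeI cuts after base 2 of each site, so after positions 48, 104.
NcoI sites (CCATGG) start at positions 38, 60, 78.
NcoI cuts after the first base of each site, so after positions 38, 60, 78.
Combined cut positions: 38, 48, 60, 78, 104.
Linear molecule, 5 cuts → 6 fragments:
  1–38 → 38 bp
  39–48 → 10 bp
  49–60 → 12 bp
  61–78 → 18 bp
  79–104 → 26 bp
  105–161 → 57 bp
Sorted largest to smallest: 57, 38, 26, 18, 12, 10 bp.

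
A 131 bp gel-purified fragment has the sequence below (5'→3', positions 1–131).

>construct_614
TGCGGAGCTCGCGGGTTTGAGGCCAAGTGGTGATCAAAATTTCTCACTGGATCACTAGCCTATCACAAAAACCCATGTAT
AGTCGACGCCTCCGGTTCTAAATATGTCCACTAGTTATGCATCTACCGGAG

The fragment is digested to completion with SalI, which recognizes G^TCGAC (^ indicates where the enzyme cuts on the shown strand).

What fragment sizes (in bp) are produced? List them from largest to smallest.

The SalI site (GTCGAC) starts at position 82.
SalI cuts after the first base of each site, so after position 82.
Linear molecule, 1 cut → 2 fragments:
  1–82 → 82 bp
  83–131 → 49 bp
Sorted largest to smallest: 82, 49 bp.

82, 49 bp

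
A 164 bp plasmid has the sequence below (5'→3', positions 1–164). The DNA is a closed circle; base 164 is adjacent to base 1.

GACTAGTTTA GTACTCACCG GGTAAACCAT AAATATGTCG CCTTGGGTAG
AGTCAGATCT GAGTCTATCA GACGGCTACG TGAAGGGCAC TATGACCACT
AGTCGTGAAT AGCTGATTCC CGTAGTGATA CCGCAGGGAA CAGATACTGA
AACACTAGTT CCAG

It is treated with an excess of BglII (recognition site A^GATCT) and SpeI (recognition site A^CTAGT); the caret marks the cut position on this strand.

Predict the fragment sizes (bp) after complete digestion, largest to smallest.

The BglII site (AGATCT) starts at position 55.
BglII cuts after the first base of each site, so after position 55.
SpeI sites (ACTAGT) start at positions 2, 98, 154.
SpeI cuts after the first base of each site, so after positions 2, 98, 154.
Combined cut positions: 2, 55, 98, 154.
Circular molecule, 4 cuts → 4 fragments:
  3–55 → 53 bp
  56–98 → 43 bp
  99–154 → 56 bp
  155–164 then 1–2 → 10 + 2 = 12 bp
Sorted largest to smallest: 56, 53, 43, 12 bp.

56, 53, 43, 12 bp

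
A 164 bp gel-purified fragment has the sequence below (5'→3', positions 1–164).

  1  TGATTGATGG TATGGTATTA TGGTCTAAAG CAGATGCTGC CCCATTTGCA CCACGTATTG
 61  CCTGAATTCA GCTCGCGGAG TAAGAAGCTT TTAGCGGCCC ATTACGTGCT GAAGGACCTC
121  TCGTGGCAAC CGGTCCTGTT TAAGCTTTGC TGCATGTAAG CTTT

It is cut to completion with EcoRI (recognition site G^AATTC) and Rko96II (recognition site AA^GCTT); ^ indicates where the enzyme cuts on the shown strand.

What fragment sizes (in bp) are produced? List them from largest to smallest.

64, 57, 22, 16, 5 bp

The EcoRI site (GAATTC) starts at position 64.
EcoRI cuts after the first base of each site, so after position 64.
Rko96II sites (AAGCTT) start at positions 85, 142, 158.
Rko96II cuts after base 2 of each site, so after positions 86, 143, 159.
Combined cut positions: 64, 86, 143, 159.
Linear molecule, 4 cuts → 5 fragments:
  1–64 → 64 bp
  65–86 → 22 bp
  87–143 → 57 bp
  144–159 → 16 bp
  160–164 → 5 bp
Sorted largest to smallest: 64, 57, 22, 16, 5 bp.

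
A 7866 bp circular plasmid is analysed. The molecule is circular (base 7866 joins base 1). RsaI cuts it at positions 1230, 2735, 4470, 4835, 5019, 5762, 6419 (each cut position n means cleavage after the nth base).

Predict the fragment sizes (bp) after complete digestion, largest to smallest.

2677, 1735, 1505, 743, 657, 365, 184 bp

Circular molecule, 7 cuts → 7 fragments:
  2735 − 1230 = 1505 bp
  4470 − 2735 = 1735 bp
  4835 − 4470 = 365 bp
  5019 − 4835 = 184 bp
  5762 − 5019 = 743 bp
  6419 − 5762 = 657 bp
  wrap: 7866 − 6419 + 1230 = 2677 bp
Sorted largest to smallest: 2677, 1735, 1505, 743, 657, 365, 184 bp.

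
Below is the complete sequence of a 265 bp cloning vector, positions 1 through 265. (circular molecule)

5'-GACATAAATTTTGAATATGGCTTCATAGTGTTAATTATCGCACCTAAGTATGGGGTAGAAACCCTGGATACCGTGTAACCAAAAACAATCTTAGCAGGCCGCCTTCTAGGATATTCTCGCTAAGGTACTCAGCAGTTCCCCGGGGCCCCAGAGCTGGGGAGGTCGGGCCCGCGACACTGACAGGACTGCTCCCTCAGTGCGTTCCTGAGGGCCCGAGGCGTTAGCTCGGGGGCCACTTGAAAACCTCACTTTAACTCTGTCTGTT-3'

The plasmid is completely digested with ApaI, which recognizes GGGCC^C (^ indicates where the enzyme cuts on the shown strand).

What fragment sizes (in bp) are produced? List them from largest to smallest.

ApaI sites (GGGCCC) start at positions 143, 165, 209.
ApaI cuts after base 5 of each site (before the last base), so after positions 147, 169, 213.
Circular molecule, 3 cuts → 3 fragments:
  148–169 → 22 bp
  170–213 → 44 bp
  214–265 then 1–147 → 52 + 147 = 199 bp
Sorted largest to smallest: 199, 44, 22 bp.

199, 44, 22 bp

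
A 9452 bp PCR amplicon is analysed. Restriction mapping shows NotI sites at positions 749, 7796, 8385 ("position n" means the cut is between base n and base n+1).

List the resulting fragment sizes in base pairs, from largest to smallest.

Linear molecule, 3 cuts → 4 fragments:
  749 − 0 = 749 bp
  7796 − 749 = 7047 bp
  8385 − 7796 = 589 bp
  9452 − 8385 = 1067 bp
Sorted largest to smallest: 7047, 1067, 749, 589 bp.

7047, 1067, 749, 589 bp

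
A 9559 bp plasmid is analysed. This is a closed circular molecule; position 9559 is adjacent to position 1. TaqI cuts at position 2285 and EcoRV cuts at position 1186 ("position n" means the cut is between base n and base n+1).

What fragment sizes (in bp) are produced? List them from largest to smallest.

Combined cut positions (sorted): 1186, 2285.
Circular molecule, 2 cuts → 2 fragments:
  2285 − 1186 = 1099 bp
  wrap: 9559 − 2285 + 1186 = 8460 bp
Sorted largest to smallest: 8460, 1099 bp.

8460, 1099 bp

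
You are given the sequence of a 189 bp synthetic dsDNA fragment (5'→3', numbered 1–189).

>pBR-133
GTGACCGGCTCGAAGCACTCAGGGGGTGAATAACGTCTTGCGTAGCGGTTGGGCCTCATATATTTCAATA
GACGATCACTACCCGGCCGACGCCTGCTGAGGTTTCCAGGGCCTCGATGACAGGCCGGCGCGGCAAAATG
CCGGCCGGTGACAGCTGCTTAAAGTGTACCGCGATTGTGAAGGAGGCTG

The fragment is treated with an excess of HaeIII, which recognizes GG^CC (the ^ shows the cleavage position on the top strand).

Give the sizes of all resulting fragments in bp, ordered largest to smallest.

53, 45, 33, 25, 20, 13 bp

HaeIII sites (GGCC) start at positions 52, 85, 110, 123, 143.
HaeIII cuts after base 2 of each site, so after positions 53, 86, 111, 124, 144.
Linear molecule, 5 cuts → 6 fragments:
  1–53 → 53 bp
  54–86 → 33 bp
  87–111 → 25 bp
  112–124 → 13 bp
  125–144 → 20 bp
  145–189 → 45 bp
Sorted largest to smallest: 53, 45, 33, 25, 20, 13 bp.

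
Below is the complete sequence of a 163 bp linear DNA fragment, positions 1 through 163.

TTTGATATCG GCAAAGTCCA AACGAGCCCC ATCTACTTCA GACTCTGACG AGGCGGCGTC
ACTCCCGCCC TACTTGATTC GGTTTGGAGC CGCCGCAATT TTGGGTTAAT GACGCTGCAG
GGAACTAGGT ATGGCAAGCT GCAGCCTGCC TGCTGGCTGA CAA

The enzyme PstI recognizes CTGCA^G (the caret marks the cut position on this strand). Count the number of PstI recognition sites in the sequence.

CTGCAG occurs starting at positions 115, 139.
PstI cuts at 2 sites.

2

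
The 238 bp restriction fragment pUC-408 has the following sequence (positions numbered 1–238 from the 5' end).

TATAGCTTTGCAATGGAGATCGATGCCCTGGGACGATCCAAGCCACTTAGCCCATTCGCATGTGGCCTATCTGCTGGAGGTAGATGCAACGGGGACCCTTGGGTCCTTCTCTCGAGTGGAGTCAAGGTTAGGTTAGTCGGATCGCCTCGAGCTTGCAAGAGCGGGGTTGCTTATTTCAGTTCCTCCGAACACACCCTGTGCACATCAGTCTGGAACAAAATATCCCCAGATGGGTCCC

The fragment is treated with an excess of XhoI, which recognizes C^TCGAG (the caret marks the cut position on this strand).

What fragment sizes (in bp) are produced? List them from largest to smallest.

111, 92, 35 bp

XhoI sites (CTCGAG) start at positions 111, 146.
XhoI cuts after the first base of each site, so after positions 111, 146.
Linear molecule, 2 cuts → 3 fragments:
  1–111 → 111 bp
  112–146 → 35 bp
  147–238 → 92 bp
Sorted largest to smallest: 111, 92, 35 bp.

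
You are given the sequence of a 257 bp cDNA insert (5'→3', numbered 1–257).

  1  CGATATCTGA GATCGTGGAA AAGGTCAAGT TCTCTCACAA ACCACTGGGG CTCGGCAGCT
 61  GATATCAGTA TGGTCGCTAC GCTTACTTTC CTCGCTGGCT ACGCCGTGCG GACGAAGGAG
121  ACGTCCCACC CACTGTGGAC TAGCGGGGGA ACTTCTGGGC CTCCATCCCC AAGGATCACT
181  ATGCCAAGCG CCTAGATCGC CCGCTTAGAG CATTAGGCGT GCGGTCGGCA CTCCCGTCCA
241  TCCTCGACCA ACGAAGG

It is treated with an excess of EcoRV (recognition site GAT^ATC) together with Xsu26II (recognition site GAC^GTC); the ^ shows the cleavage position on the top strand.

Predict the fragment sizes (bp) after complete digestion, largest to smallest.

EcoRV sites (GATATC) start at positions 2, 61.
EcoRV cuts after base 3 of each site, so after positions 4, 63.
The Xsu26II site (GACGTC) starts at position 120.
Xsu26II cuts after base 3 of each site, so after position 122.
Combined cut positions: 4, 63, 122.
Linear molecule, 3 cuts → 4 fragments:
  1–4 → 4 bp
  5–63 → 59 bp
  64–122 → 59 bp
  123–257 → 135 bp
Sorted largest to smallest: 135, 59, 59, 4 bp.

135, 59, 59, 4 bp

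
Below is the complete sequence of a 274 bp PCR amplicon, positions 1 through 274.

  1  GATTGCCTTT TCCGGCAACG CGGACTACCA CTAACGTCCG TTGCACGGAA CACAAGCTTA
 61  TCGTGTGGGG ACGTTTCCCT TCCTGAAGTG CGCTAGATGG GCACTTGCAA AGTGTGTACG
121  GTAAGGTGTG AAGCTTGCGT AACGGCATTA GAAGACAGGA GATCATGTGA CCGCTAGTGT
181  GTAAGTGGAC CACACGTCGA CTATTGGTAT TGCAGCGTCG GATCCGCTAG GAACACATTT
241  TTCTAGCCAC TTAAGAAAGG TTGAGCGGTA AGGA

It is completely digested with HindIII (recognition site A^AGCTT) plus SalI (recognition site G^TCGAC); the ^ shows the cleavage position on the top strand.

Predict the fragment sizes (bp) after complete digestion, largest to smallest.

HindIII sites (AAGCTT) start at positions 54, 131.
HindIII cuts after the first base of each site, so after positions 54, 131.
The SalI site (GTCGAC) starts at position 196.
SalI cuts after the first base of each site, so after position 196.
Combined cut positions: 54, 131, 196.
Linear molecule, 3 cuts → 4 fragments:
  1–54 → 54 bp
  55–131 → 77 bp
  132–196 → 65 bp
  197–274 → 78 bp
Sorted largest to smallest: 78, 77, 65, 54 bp.

78, 77, 65, 54 bp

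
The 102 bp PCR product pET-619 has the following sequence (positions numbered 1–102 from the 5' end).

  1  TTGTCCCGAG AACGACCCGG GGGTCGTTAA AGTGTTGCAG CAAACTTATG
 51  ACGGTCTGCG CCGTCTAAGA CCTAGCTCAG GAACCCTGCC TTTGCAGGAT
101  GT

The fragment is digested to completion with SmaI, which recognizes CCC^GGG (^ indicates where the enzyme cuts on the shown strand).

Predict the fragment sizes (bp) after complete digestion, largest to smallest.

The SmaI site (CCCGGG) starts at position 16.
SmaI cuts after base 3 of each site, so after position 18.
Linear molecule, 1 cut → 2 fragments:
  1–18 → 18 bp
  19–102 → 84 bp
Sorted largest to smallest: 84, 18 bp.

84, 18 bp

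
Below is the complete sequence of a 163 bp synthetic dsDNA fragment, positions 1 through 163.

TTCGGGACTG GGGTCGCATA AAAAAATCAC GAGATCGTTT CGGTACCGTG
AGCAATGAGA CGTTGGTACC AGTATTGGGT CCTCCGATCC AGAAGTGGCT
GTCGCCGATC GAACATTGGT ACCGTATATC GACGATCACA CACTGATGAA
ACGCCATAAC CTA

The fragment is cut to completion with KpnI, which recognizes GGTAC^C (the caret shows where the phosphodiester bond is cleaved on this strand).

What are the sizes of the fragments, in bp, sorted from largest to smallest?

KpnI sites (GGTACC) start at positions 42, 65, 118.
KpnI cuts after base 5 of each site (before the last base), so after positions 46, 69, 122.
Linear molecule, 3 cuts → 4 fragments:
  1–46 → 46 bp
  47–69 → 23 bp
  70–122 → 53 bp
  123–163 → 41 bp
Sorted largest to smallest: 53, 46, 41, 23 bp.

53, 46, 41, 23 bp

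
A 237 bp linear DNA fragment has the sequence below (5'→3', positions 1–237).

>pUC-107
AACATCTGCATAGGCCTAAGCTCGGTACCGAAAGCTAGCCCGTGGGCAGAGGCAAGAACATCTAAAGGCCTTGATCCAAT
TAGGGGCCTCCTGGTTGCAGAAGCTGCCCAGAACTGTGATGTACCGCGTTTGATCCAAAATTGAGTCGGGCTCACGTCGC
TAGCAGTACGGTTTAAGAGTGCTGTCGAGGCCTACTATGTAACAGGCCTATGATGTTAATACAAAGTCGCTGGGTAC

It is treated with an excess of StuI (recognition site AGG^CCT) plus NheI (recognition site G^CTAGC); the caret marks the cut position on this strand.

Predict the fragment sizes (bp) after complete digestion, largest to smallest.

StuI sites (AGGCCT) start at positions 12, 66, 188, 204.
StuI cuts after base 3 of each site, so after positions 14, 68, 190, 206.
NheI sites (GCTAGC) start at positions 34, 159.
NheI cuts after the first base of each site, so after positions 34, 159.
Combined cut positions: 14, 34, 68, 159, 190, 206.
Linear molecule, 6 cuts → 7 fragments:
  1–14 → 14 bp
  15–34 → 20 bp
  35–68 → 34 bp
  69–159 → 91 bp
  160–190 → 31 bp
  191–206 → 16 bp
  207–237 → 31 bp
Sorted largest to smallest: 91, 34, 31, 31, 20, 16, 14 bp.

91, 34, 31, 31, 20, 16, 14 bp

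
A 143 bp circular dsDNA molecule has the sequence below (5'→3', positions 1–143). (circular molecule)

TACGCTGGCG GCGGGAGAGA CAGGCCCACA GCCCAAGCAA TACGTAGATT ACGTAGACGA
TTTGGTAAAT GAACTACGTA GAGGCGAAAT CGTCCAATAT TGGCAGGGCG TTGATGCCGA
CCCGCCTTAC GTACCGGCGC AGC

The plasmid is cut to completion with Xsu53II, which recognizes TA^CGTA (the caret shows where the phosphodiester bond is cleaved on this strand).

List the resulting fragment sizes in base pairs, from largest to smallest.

56, 53, 25, 9 bp

Xsu53II sites (TACGTA) start at positions 41, 50, 75, 128.
Xsu53II cuts after base 2 of each site, so after positions 42, 51, 76, 129.
Circular molecule, 4 cuts → 4 fragments:
  43–51 → 9 bp
  52–76 → 25 bp
  77–129 → 53 bp
  130–143 then 1–42 → 14 + 42 = 56 bp
Sorted largest to smallest: 56, 53, 25, 9 bp.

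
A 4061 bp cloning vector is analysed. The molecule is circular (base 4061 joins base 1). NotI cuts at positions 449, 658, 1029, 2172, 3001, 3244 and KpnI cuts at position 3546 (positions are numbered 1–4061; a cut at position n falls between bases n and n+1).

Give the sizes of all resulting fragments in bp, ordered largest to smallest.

Combined cut positions (sorted): 449, 658, 1029, 2172, 3001, 3244, 3546.
Circular molecule, 7 cuts → 7 fragments:
  658 − 449 = 209 bp
  1029 − 658 = 371 bp
  2172 − 1029 = 1143 bp
  3001 − 2172 = 829 bp
  3244 − 3001 = 243 bp
  3546 − 3244 = 302 bp
  wrap: 4061 − 3546 + 449 = 964 bp
Sorted largest to smallest: 1143, 964, 829, 371, 302, 243, 209 bp.

1143, 964, 829, 371, 302, 243, 209 bp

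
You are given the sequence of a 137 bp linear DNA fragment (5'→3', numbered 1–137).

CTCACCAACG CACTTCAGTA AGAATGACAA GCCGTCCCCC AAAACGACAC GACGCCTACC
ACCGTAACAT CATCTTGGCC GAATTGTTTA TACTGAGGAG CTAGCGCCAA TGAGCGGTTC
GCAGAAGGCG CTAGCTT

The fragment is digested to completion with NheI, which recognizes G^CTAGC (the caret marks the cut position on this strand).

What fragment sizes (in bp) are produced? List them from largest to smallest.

NheI sites (GCTAGC) start at positions 100, 130.
NheI cuts after the first base of each site, so after positions 100, 130.
Linear molecule, 2 cuts → 3 fragments:
  1–100 → 100 bp
  101–130 → 30 bp
  131–137 → 7 bp
Sorted largest to smallest: 100, 30, 7 bp.

100, 30, 7 bp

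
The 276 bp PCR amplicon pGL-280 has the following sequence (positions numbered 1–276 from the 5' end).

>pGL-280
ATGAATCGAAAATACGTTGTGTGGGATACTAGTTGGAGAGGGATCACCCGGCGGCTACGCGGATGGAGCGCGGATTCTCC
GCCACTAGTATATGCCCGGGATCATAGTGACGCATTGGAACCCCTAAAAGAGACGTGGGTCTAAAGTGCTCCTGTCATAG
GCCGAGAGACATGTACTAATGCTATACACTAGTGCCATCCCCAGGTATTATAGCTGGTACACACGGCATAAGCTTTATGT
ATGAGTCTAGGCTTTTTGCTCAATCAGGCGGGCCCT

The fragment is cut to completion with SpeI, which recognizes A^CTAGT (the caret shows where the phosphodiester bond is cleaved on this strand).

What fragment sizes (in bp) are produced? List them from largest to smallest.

104, 88, 56, 28 bp

SpeI sites (ACTAGT) start at positions 28, 84, 188.
SpeI cuts after the first base of each site, so after positions 28, 84, 188.
Linear molecule, 3 cuts → 4 fragments:
  1–28 → 28 bp
  29–84 → 56 bp
  85–188 → 104 bp
  189–276 → 88 bp
Sorted largest to smallest: 104, 88, 56, 28 bp.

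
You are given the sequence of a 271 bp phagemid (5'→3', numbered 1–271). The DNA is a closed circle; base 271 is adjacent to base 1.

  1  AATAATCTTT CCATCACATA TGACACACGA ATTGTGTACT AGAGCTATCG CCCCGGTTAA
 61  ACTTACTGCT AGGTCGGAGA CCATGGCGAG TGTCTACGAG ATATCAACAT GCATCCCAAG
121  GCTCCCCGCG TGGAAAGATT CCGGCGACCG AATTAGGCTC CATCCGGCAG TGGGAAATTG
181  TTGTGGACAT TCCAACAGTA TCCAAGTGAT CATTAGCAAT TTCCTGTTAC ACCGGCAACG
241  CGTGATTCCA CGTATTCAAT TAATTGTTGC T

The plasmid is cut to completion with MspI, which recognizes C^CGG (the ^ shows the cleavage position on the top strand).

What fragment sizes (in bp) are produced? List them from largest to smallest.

MspI sites (CCGG) start at positions 53, 141, 164, 232.
MspI cuts after the first base of each site, so after positions 53, 141, 164, 232.
Circular molecule, 4 cuts → 4 fragments:
  54–141 → 88 bp
  142–164 → 23 bp
  165–232 → 68 bp
  233–271 then 1–53 → 39 + 53 = 92 bp
Sorted largest to smallest: 92, 88, 68, 23 bp.

92, 88, 68, 23 bp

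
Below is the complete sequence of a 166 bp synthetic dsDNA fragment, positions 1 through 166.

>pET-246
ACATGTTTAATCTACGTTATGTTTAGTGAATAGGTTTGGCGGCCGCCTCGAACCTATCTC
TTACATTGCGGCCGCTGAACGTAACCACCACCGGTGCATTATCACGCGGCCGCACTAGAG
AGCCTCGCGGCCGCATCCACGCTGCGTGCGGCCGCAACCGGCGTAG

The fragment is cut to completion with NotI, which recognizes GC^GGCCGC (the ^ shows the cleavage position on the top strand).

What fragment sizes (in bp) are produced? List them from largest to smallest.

NotI sites (GCGGCCGC) start at positions 39, 68, 106, 127, 148.
NotI cuts after base 2 of each site, so after positions 40, 69, 107, 128, 149.
Linear molecule, 5 cuts → 6 fragments:
  1–40 → 40 bp
  41–69 → 29 bp
  70–107 → 38 bp
  108–128 → 21 bp
  129–149 → 21 bp
  150–166 → 17 bp
Sorted largest to smallest: 40, 38, 29, 21, 21, 17 bp.

40, 38, 29, 21, 21, 17 bp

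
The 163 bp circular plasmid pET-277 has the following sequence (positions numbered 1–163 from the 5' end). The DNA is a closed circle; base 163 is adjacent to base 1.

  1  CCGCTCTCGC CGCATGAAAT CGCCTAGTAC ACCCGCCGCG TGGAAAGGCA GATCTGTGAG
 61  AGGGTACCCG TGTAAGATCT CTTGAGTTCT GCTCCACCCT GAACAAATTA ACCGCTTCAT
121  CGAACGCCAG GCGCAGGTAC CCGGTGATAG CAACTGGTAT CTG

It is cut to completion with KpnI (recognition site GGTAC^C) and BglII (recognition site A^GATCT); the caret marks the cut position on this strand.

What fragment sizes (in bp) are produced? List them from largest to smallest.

73, 65, 17, 8 bp

KpnI sites (GGTACC) start at positions 63, 136.
KpnI cuts after base 5 of each site (before the last base), so after positions 67, 140.
BglII sites (AGATCT) start at positions 50, 75.
BglII cuts after the first base of each site, so after positions 50, 75.
Combined cut positions: 50, 67, 75, 140.
Circular molecule, 4 cuts → 4 fragments:
  51–67 → 17 bp
  68–75 → 8 bp
  76–140 → 65 bp
  141–163 then 1–50 → 23 + 50 = 73 bp
Sorted largest to smallest: 73, 65, 17, 8 bp.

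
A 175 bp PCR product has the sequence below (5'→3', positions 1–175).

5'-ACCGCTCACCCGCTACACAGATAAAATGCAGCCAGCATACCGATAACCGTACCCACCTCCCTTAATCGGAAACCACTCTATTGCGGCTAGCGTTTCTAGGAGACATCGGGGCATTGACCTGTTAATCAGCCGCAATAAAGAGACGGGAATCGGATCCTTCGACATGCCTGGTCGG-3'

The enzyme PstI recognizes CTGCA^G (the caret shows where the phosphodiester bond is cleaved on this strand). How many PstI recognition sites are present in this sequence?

No occurrence of CTGCAG is present in the sequence.
PstI does not cut: 0 sites.

0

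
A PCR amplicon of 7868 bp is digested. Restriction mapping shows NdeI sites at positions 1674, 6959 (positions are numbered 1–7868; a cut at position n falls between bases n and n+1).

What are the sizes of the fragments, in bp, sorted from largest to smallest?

5285, 1674, 909 bp

Linear molecule, 2 cuts → 3 fragments:
  1674 − 0 = 1674 bp
  6959 − 1674 = 5285 bp
  7868 − 6959 = 909 bp
Sorted largest to smallest: 5285, 1674, 909 bp.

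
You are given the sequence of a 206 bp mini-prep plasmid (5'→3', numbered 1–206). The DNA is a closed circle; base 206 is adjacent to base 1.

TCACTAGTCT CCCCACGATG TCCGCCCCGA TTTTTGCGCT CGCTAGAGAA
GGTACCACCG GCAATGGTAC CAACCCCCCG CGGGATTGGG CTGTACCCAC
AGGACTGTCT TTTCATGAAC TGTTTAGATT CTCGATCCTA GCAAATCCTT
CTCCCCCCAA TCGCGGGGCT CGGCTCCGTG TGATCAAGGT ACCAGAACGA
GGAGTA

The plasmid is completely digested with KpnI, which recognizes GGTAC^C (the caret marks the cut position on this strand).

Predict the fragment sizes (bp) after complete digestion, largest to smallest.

KpnI sites (GGTACC) start at positions 51, 66, 188.
KpnI cuts after base 5 of each site (before the last base), so after positions 55, 70, 192.
Circular molecule, 3 cuts → 3 fragments:
  56–70 → 15 bp
  71–192 → 122 bp
  193–206 then 1–55 → 14 + 55 = 69 bp
Sorted largest to smallest: 122, 69, 15 bp.

122, 69, 15 bp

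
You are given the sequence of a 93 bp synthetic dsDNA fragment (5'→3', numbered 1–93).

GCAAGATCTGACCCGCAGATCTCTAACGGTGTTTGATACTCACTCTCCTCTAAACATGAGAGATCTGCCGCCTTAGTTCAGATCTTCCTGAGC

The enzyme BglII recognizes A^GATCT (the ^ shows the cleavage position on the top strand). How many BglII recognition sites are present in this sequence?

4

AGATCT occurs starting at positions 4, 17, 61, 80.
BglII cuts at 4 sites.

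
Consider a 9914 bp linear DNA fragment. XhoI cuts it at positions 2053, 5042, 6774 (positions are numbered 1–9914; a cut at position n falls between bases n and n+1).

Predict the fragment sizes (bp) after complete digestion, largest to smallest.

3140, 2989, 2053, 1732 bp

Linear molecule, 3 cuts → 4 fragments:
  2053 − 0 = 2053 bp
  5042 − 2053 = 2989 bp
  6774 − 5042 = 1732 bp
  9914 − 6774 = 3140 bp
Sorted largest to smallest: 3140, 2989, 2053, 1732 bp.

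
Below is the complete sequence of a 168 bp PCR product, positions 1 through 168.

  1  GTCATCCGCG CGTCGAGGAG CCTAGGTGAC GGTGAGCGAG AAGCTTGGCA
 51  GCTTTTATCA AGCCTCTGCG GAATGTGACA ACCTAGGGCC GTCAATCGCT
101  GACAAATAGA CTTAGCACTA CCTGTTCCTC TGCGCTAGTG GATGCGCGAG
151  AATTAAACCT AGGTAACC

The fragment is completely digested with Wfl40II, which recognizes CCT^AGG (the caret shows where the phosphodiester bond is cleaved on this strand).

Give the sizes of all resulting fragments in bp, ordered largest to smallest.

Wfl40II sites (CCTAGG) start at positions 21, 82, 158.
Wfl40II cuts after base 3 of each site, so after positions 23, 84, 160.
Linear molecule, 3 cuts → 4 fragments:
  1–23 → 23 bp
  24–84 → 61 bp
  85–160 → 76 bp
  161–168 → 8 bp
Sorted largest to smallest: 76, 61, 23, 8 bp.

76, 61, 23, 8 bp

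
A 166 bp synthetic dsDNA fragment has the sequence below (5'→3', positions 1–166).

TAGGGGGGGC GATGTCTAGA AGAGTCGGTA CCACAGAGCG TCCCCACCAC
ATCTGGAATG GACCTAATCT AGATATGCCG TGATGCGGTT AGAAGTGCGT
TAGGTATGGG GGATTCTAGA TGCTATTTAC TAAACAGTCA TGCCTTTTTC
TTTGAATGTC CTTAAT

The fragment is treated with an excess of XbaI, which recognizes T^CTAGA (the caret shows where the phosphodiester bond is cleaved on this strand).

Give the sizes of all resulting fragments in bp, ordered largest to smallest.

53, 51, 47, 15 bp

XbaI sites (TCTAGA) start at positions 15, 68, 115.
XbaI cuts after the first base of each site, so after positions 15, 68, 115.
Linear molecule, 3 cuts → 4 fragments:
  1–15 → 15 bp
  16–68 → 53 bp
  69–115 → 47 bp
  116–166 → 51 bp
Sorted largest to smallest: 53, 51, 47, 15 bp.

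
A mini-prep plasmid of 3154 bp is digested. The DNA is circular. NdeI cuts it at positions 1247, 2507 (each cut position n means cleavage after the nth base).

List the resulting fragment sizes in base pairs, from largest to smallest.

1894, 1260 bp

Circular molecule, 2 cuts → 2 fragments:
  2507 − 1247 = 1260 bp
  wrap: 3154 − 2507 + 1247 = 1894 bp
Sorted largest to smallest: 1894, 1260 bp.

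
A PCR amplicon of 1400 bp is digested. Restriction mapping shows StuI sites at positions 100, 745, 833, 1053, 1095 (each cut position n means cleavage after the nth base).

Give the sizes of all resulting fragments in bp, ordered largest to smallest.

Linear molecule, 5 cuts → 6 fragments:
  100 − 0 = 100 bp
  745 − 100 = 645 bp
  833 − 745 = 88 bp
  1053 − 833 = 220 bp
  1095 − 1053 = 42 bp
  1400 − 1095 = 305 bp
Sorted largest to smallest: 645, 305, 220, 100, 88, 42 bp.

645, 305, 220, 100, 88, 42 bp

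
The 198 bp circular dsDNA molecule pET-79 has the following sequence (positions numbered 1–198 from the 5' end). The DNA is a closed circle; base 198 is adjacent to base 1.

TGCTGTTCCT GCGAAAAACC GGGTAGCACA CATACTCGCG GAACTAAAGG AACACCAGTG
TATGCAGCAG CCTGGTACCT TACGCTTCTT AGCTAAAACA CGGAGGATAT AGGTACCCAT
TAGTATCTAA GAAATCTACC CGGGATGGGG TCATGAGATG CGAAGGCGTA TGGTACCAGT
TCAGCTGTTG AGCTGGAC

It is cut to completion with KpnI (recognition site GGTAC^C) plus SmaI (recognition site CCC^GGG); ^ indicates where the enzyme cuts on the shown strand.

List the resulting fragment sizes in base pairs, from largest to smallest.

KpnI sites (GGTACC) start at positions 74, 112, 172.
KpnI cuts after base 5 of each site (before the last base), so after positions 78, 116, 176.
The SmaI site (CCCGGG) starts at position 139.
SmaI cuts after base 3 of each site, so after position 141.
Combined cut positions: 78, 116, 141, 176.
Circular molecule, 4 cuts → 4 fragments:
  79–116 → 38 bp
  117–141 → 25 bp
  142–176 → 35 bp
  177–198 then 1–78 → 22 + 78 = 100 bp
Sorted largest to smallest: 100, 38, 35, 25 bp.

100, 38, 35, 25 bp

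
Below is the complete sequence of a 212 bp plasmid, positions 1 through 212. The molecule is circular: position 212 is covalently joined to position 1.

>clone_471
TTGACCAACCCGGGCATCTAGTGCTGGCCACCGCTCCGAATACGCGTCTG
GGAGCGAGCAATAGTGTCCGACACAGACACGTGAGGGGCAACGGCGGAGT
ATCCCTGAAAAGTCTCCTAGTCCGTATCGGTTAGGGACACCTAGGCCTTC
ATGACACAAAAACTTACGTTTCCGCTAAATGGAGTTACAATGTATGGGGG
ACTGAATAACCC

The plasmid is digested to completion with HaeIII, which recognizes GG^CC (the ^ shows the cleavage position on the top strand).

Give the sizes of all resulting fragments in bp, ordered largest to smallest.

HaeIII sites (GGCC) start at positions 26, 144.
HaeIII cuts after base 2 of each site, so after positions 27, 145.
Circular molecule, 2 cuts → 2 fragments:
  28–145 → 118 bp
  146–212 then 1–27 → 67 + 27 = 94 bp
Sorted largest to smallest: 118, 94 bp.

118, 94 bp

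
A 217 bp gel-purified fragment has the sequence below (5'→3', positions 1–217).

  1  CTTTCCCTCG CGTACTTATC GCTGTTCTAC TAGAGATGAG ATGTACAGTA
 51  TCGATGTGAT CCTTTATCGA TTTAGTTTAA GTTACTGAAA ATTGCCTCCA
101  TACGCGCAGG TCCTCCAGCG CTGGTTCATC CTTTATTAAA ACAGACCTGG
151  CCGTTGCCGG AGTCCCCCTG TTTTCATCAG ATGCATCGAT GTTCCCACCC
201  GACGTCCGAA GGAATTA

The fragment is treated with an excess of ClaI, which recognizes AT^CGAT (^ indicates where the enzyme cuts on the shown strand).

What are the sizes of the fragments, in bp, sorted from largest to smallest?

119, 51, 31, 16 bp

ClaI sites (ATCGAT) start at positions 50, 66, 185.
ClaI cuts after base 2 of each site, so after positions 51, 67, 186.
Linear molecule, 3 cuts → 4 fragments:
  1–51 → 51 bp
  52–67 → 16 bp
  68–186 → 119 bp
  187–217 → 31 bp
Sorted largest to smallest: 119, 51, 31, 16 bp.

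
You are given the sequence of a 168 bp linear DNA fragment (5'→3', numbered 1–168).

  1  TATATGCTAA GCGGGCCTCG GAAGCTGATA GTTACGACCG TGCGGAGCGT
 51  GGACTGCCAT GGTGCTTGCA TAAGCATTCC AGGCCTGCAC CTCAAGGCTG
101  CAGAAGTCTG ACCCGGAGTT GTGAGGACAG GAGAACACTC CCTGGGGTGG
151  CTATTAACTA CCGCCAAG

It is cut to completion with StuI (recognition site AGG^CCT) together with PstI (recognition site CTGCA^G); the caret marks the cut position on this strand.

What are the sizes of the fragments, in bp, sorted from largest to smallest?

83, 66, 19 bp

The StuI site (AGGCCT) starts at position 81.
StuI cuts after base 3 of each site, so after position 83.
The PstI site (CTGCAG) starts at position 98.
PstI cuts after base 5 of each site (before the last base), so after position 102.
Combined cut positions: 83, 102.
Linear molecule, 2 cuts → 3 fragments:
  1–83 → 83 bp
  84–102 → 19 bp
  103–168 → 66 bp
Sorted largest to smallest: 83, 66, 19 bp.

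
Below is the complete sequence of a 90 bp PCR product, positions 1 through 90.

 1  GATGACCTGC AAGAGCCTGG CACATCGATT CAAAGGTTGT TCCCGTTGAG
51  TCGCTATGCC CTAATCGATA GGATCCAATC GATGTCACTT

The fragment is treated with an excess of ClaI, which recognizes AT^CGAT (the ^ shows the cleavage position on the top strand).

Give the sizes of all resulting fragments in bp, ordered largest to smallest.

40, 25, 14, 11 bp

ClaI sites (ATCGAT) start at positions 24, 64, 78.
ClaI cuts after base 2 of each site, so after positions 25, 65, 79.
Linear molecule, 3 cuts → 4 fragments:
  1–25 → 25 bp
  26–65 → 40 bp
  66–79 → 14 bp
  80–90 → 11 bp
Sorted largest to smallest: 40, 25, 14, 11 bp.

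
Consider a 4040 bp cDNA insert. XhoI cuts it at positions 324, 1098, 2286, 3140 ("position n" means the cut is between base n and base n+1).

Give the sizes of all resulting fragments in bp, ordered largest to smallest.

1188, 900, 854, 774, 324 bp

Linear molecule, 4 cuts → 5 fragments:
  324 − 0 = 324 bp
  1098 − 324 = 774 bp
  2286 − 1098 = 1188 bp
  3140 − 2286 = 854 bp
  4040 − 3140 = 900 bp
Sorted largest to smallest: 1188, 900, 854, 774, 324 bp.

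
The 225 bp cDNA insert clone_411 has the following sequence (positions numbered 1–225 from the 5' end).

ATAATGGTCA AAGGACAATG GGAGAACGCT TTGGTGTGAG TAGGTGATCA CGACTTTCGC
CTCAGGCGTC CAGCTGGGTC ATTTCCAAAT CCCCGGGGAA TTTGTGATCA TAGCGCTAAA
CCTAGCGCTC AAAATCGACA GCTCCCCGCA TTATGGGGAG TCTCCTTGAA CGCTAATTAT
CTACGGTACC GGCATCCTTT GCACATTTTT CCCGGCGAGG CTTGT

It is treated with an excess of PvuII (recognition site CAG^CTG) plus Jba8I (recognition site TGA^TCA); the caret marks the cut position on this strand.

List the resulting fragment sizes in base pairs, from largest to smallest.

118, 47, 34, 26 bp

The PvuII site (CAGCTG) starts at position 71.
PvuII cuts after base 3 of each site, so after position 73.
Jba8I sites (TGATCA) start at positions 45, 105.
Jba8I cuts after base 3 of each site, so after positions 47, 107.
Combined cut positions: 47, 73, 107.
Linear molecule, 3 cuts → 4 fragments:
  1–47 → 47 bp
  48–73 → 26 bp
  74–107 → 34 bp
  108–225 → 118 bp
Sorted largest to smallest: 118, 47, 34, 26 bp.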